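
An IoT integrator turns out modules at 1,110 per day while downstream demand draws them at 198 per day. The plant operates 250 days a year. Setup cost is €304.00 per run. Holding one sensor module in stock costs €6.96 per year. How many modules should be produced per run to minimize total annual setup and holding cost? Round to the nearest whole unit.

Annual demand D = 198 × 250 = 49,500.
Production build-up factor (1 − d/p) = 1 − 198/1,110 = 0.8216.
Q* = √(2DS / (H(1 − d/p))) = √(2 × 49,500 × 304 / (6.96 × 0.8216)).
= √(30,096,000 / 5.7185) ≈ 2294.108.

Q* ≈ 2,294 modules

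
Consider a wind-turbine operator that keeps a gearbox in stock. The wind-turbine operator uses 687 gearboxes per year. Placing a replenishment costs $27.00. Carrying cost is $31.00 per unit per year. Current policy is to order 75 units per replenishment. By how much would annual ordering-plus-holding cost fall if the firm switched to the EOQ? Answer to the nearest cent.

EOQ = √(2DS/H) = √(2 × 687 × 27 / 31) ≈ 34.59.
Cost at Q* = (D/Q*)S + (Q*/2)H = √(2DSH) ≈ $1,072.40.
Cost at Q = 75: (687/75)×27 + (75/2)×31 = $247.32 + $1,162.50 = $1,409.82.
Excess = $1,409.82 − $1,072.40 = $337.42.

Extra cost ≈ $337.42 per year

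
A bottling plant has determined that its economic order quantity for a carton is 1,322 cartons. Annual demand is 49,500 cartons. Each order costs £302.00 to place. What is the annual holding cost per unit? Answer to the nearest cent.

H ≈ £17.11

Squaring Q* = √(2DS/H) gives Q*² = 2DS/H.
From Q* = √(2DS/H): H = 2DS / Q*² = 2 × 49,500 × 302 / 1,322² = 17.1072.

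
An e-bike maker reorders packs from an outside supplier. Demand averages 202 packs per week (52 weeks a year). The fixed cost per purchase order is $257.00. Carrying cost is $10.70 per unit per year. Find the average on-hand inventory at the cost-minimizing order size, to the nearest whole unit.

Average inventory ≈ 355 packs

Annual demand D = 202 × 52 = 10,504.
EOQ = √(2DS/H) = √(2 × 10,504 × 257 / 10.7) ≈ 710.34.
Average inventory = Q*/2 ≈ 710.34 / 2 = 355.171.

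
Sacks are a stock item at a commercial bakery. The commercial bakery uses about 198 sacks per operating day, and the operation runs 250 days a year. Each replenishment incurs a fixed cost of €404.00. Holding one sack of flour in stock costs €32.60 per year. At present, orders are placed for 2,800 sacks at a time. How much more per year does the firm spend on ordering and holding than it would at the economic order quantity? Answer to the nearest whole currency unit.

Annual demand D = 198 × 250 = 49,500.
EOQ = √(2DS/H) = √(2 × 49,500 × 404 / 32.6) ≈ 1107.64.
Cost at Q* = (D/Q*)S + (Q*/2)H = √(2DSH) ≈ €36,109.13.
Cost at Q = 2,800: (49,500/2,800)×404 + (2,800/2)×32.6 = €7,142.14 + €45,640.00 = €52,782.14.
Excess = €52,782.14 − €36,109.13 = €16,673.01.

Extra cost ≈ €16,673 per year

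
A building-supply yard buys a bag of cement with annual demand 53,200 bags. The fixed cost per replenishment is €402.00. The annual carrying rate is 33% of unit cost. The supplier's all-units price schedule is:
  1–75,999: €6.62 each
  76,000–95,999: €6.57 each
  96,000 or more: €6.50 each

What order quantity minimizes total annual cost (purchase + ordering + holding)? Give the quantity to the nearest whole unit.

Q* ≈ 4,425 bags

Holding cost per unit per year at price C is H = 0.33·C.
Candidates are each tier's EOQ (if it falls in that tier) and each price-break quantity.
EOQ at €6.62 = 4424.8 (feasible in tier 1): TC = 53,200×€6.62 + (53,200/4424.8)×402 + (4424.8/2)×0.33×€6.62 = €361,850.51.
EOQ at €6.57 = 4441.6 < 76000, so use break Q=76000: TC = 53,200×€6.57 + (53,200/76000.0)×402 + (76000.0/2)×0.33×€6.57 = €432,193.20.
EOQ at €6.50 = 4465.5 < 96000, so use break Q=96000: TC = 53,200×€6.50 + (53,200/96000.0)×402 + (96000.0/2)×0.33×€6.50 = €448,982.78.
Lowest total cost is €361,850.51 at Q = 4424.8.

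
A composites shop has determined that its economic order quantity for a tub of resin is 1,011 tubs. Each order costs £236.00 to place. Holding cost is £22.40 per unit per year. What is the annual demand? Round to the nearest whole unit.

Squaring Q* = √(2DS/H) gives Q*² = 2DS/H.
From Q* = √(2DS/H): D = Q*²H / (2S) = 1,011² × 22.4 / (2 × 236) = 48507.437.

D ≈ 48,507 tubs per year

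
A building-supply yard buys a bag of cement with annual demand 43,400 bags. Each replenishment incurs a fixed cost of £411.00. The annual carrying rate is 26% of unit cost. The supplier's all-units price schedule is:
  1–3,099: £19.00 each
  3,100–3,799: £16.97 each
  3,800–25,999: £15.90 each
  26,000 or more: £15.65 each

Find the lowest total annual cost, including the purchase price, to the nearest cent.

Holding cost per unit per year at price C is H = 0.26·C.
Evaluate total cost at each tier's feasible EOQ or, if the EOQ is below the tier, at the tier's minimum quantity.
EOQ at £19.00 = 2687.3 (feasible in tier 1): TC = 43,400×£19.00 + (43,400/2687.3)×411 + (2687.3/2)×0.26×£19.00 = £837,875.30.
EOQ at £16.97 = 2843.5 < 3100, so use break Q=3100: TC = 43,400×£16.97 + (43,400/3100.0)×411 + (3100.0/2)×0.26×£16.97 = £749,090.91.
EOQ at £15.90 = 2937.6 < 3800, so use break Q=3800: TC = 43,400×£15.90 + (43,400/3800.0)×411 + (3800.0/2)×0.26×£15.90 = £702,608.65.
EOQ at £15.65 = 2961.0 < 26000, so use break Q=26000: TC = 43,400×£15.65 + (43,400/26000.0)×411 + (26000.0/2)×0.26×£15.65 = £732,793.05.
Lowest total cost among the candidates is at Q = 3800.0.

TC* ≈ £702,608.65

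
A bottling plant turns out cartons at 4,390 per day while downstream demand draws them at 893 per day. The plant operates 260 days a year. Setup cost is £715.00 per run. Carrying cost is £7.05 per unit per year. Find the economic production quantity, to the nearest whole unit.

Annual demand D = 893 × 260 = 232,180.
Production build-up factor (1 − d/p) = 1 − 893/4,390 = 0.7966.
Q* = √(2DS / (H(1 − d/p))) = √(2 × 232,180 × 715 / (7.05 × 0.7966)).
= √(332,017,400 / 5.6159) ≈ 7689.008.

Q* ≈ 7,689 cartons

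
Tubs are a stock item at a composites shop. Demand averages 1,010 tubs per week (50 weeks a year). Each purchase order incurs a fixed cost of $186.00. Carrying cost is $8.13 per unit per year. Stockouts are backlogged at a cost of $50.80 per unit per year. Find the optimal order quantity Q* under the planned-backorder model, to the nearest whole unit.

Q* ≈ 1,637 tubs

Annual demand D = 1,010 × 50 = 50,500.
With planned backorders, Q* = √(2DS/H) · √((H+B)/B).
√(2DS/H) = √(2 × 50,500 × 186 / 8.13) = 1520.099.
√((H+B)/B) = √((8.13+50.8)/50.8) = 1.0771.
Q* ≈ 1637.225.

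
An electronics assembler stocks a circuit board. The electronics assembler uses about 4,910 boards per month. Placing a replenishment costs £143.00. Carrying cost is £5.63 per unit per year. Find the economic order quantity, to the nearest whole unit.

Annual demand D = 4,910 × 12 = 58,920.
EOQ = √(2DS / H) = √(2 × 58,920 × 143 / 5.63).
= √(16,851,120 / 5.63) = √2,993,094.1385 ≈ 1730.056.

Q* ≈ 1,730 boards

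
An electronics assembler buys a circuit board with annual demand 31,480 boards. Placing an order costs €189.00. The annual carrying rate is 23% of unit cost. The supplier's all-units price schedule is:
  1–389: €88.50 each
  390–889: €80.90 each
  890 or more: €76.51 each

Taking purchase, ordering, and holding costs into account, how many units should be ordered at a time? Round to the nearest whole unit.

Q* ≈ 890 boards

Holding cost per unit per year at price C is H = 0.23·C.
Candidates are each tier's EOQ (if it falls in that tier) and each price-break quantity.
Tier 1 (€88.50): EOQ = 764.6 exceeds tier's upper bound 389, so this tier is dominated.
EOQ at €80.90 = 799.7 (feasible in tier 2): TC = 31,480×€80.90 + (31,480/799.7)×189 + (799.7/2)×0.23×€80.90 = €2,561,611.95.
EOQ at €76.51 = 822.3 < 890, so use break Q=890: TC = 31,480×€76.51 + (31,480/890.0)×189 + (890.0/2)×0.23×€76.51 = €2,423,050.68.
Lowest total cost is €2,423,050.68 at Q = 890.0.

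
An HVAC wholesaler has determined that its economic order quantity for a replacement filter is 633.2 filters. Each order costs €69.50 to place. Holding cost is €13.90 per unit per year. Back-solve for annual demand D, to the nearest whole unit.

D ≈ 40,094 filters per year

The basic EOQ model gives Q* = √(2DS/H); rearrange for the unknown.
From Q* = √(2DS/H): D = Q*²H / (2S) = 633.2² × 13.9 / (2 × 69.5) = 40094.224.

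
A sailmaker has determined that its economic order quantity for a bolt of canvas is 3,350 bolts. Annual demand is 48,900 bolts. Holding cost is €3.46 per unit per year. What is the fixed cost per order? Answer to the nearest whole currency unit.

Squaring Q* = √(2DS/H) gives Q*² = 2DS/H.
From Q* = √(2DS/H): S = Q*²H / (2D) = 3,350² × 3.46 / (2 × 48,900) = 397.0332.

S ≈ €397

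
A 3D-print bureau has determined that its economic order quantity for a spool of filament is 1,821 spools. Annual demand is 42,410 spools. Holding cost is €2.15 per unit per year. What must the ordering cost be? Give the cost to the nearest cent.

The basic EOQ model gives Q* = √(2DS/H); rearrange for the unknown.
From Q* = √(2DS/H): S = Q*²H / (2D) = 1,821² × 2.15 / (2 × 42,410) = 84.0543.

S ≈ €84.05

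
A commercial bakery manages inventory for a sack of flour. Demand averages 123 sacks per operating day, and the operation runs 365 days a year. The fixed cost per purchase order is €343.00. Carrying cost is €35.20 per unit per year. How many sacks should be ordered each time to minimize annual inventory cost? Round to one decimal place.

Q* ≈ 935.4 sacks

Annual demand D = 123 × 365 = 44,895.
EOQ = √(2DS / H) = √(2 × 44,895 × 343 / 35.2).
= √(30,797,970 / 35.2) = √874,942.3295 ≈ 935.384.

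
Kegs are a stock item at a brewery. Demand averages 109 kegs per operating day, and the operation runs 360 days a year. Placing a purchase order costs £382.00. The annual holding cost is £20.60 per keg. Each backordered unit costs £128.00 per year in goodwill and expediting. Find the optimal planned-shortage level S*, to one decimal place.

Annual demand D = 109 × 360 = 39,240.
With planned backorders, Q* = √(2DS/H) · √((H+B)/B).
√(2DS/H) = √(2 × 39,240 × 382 / 20.6) = 1206.362.
√((H+B)/B) = √((20.6+128)/128) = 1.0775.
Q* ≈ 1299.816.
S* = Q* · H/(H+B) = 1299.816 × 20.6/148.6 ≈ 180.190.

S* ≈ 180.2 kegs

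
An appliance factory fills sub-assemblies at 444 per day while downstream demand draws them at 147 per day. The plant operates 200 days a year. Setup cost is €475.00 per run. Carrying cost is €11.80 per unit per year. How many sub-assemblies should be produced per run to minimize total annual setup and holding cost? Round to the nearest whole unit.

Q* ≈ 1,881 sub-assemblies

Annual demand D = 147 × 200 = 29,400.
Production build-up factor (1 − d/p) = 1 − 147/444 = 0.6689.
Q* = √(2DS / (H(1 − d/p))) = √(2 × 29,400 × 475 / (11.8 × 0.6689)).
= √(27,930,000 / 7.8932) ≈ 1881.082.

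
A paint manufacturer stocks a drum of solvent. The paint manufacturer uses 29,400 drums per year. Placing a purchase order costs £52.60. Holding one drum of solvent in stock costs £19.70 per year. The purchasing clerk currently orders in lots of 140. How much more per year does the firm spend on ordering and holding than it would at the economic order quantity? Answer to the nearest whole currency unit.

Extra cost ≈ £4,619 per year

EOQ = √(2DS/H) = √(2 × 29,400 × 52.6 / 19.7) ≈ 396.23.
Cost at Q* = (D/Q*)S + (Q*/2)H = √(2DSH) ≈ £7,805.75.
Cost at Q = 140: (29,400/140)×52.6 + (140/2)×19.7 = £11,046.00 + £1,379.00 = £12,425.00.
Excess = £12,425.00 − £7,805.75 = £4,619.25.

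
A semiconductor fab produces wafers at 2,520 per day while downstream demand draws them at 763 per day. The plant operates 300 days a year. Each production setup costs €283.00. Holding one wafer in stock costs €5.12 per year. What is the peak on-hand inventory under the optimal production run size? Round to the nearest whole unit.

I_max ≈ 4,200 wafers

Annual demand D = 763 × 300 = 228,900.
Production build-up factor (1 − d/p) = 1 − 763/2,520 = 0.6972.
Q* = √(2DS / (H(1 − d/p))) = √(2 × 228,900 × 283 / (5.12 × 0.6972)).
= √(129,557,400 / 3.5698) ≈ 6024.355.
Maximum inventory = Q*(1 − d/p) = 6024.355 × 0.6972 ≈ 4200.314.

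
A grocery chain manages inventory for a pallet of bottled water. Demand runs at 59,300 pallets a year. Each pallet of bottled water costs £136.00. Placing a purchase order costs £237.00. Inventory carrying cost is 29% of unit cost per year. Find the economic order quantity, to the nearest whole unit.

Holding cost H = 0.29 × £136.00 = £39.4400 per unit per year.
EOQ = √(2DS / H) = √(2 × 59,300 × 237 / 39.44).
= √(28,108,200 / 39.44) = √712,682.5558 ≈ 844.205.

Q* ≈ 844 pallets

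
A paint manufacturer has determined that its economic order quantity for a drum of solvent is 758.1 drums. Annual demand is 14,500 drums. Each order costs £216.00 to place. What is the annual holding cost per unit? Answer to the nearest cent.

Squaring Q* = √(2DS/H) gives Q*² = 2DS/H.
From Q* = √(2DS/H): H = 2DS / Q*² = 2 × 14,500 × 216 / 758.1² = 10.8993.

H ≈ £10.90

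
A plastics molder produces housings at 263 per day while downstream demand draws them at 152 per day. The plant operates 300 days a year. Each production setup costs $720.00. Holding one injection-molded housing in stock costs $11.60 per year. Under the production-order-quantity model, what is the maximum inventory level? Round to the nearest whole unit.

Annual demand D = 152 × 300 = 45,600.
Production build-up factor (1 − d/p) = 1 − 152/263 = 0.4221.
Q* = √(2DS / (H(1 − d/p))) = √(2 × 45,600 × 720 / (11.6 × 0.4221)).
= √(65,664,000 / 4.8958) ≈ 3662.276.
Maximum inventory = Q*(1 − d/p) = 3662.276 × 0.4221 ≈ 1545.675.

I_max ≈ 1,546 housings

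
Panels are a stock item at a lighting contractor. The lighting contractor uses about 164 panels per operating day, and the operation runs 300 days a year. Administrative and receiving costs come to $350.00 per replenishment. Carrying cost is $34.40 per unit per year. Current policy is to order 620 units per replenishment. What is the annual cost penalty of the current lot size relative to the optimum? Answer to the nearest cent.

Extra cost ≈ $4,018.20 per year

Annual demand D = 164 × 300 = 49,200.
EOQ = √(2DS/H) = √(2 × 49,200 × 350 / 34.4) ≈ 1000.58.
Cost at Q* = (D/Q*)S + (Q*/2)H = √(2DSH) ≈ $34,419.99.
Cost at Q = 620: (49,200/620)×350 + (620/2)×34.4 = $27,774.19 + $10,664.00 = $38,438.19.
Excess = $38,438.19 − $34,419.99 = $4,018.20.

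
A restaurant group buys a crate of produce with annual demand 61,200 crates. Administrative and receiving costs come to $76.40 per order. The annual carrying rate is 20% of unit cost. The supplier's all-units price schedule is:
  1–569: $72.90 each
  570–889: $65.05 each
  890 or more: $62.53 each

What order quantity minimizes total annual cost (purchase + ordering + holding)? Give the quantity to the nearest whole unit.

Q* ≈ 890 crates

Holding cost per unit per year at price C is H = 0.20·C.
Evaluate total cost at each tier's feasible EOQ or, if the EOQ is below the tier, at the tier's minimum quantity.
Tier 1 ($72.90): EOQ = 800.9 exceeds tier's upper bound 569, so this tier is dominated.
EOQ at $65.05 = 847.8 (feasible in tier 2): TC = 61,200×$65.05 + (61,200/847.8)×76.4 + (847.8/2)×0.20×$65.05 = $3,992,090.01.
EOQ at $62.53 = 864.7 < 890, so use break Q=890: TC = 61,200×$62.53 + (61,200/890.0)×76.4 + (890.0/2)×0.20×$62.53 = $3,837,654.74.
Lowest total cost is $3,837,654.74 at Q = 890.0.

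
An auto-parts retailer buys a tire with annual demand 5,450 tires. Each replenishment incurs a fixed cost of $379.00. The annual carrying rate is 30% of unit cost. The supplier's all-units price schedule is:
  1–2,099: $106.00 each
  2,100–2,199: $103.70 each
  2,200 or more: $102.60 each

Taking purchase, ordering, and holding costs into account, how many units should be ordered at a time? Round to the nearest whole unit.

Holding cost per unit per year at price C is H = 0.30·C.
Evaluate total cost at each tier's feasible EOQ or, if the EOQ is below the tier, at the tier's minimum quantity.
EOQ at $106.00 = 360.4 (feasible in tier 1): TC = 5,450×$106.00 + (5,450/360.4)×379 + (360.4/2)×0.30×$106.00 = $589,161.63.
EOQ at $103.70 = 364.4 < 2100, so use break Q=2100: TC = 5,450×$103.70 + (5,450/2100.0)×379 + (2100.0/2)×0.30×$103.70 = $598,814.10.
EOQ at $102.60 = 366.4 < 2200, so use break Q=2200: TC = 5,450×$102.60 + (5,450/2200.0)×379 + (2200.0/2)×0.30×$102.60 = $593,966.89.
Lowest total cost is $589,161.63 at Q = 360.4.

Q* ≈ 360 tires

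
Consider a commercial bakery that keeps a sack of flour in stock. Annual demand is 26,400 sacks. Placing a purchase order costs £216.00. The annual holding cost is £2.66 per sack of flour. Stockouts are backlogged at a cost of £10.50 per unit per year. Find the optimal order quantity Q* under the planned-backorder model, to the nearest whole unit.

With planned backorders, Q* = √(2DS/H) · √((H+B)/B).
√(2DS/H) = √(2 × 26,400 × 216 / 2.66) = 2070.632.
√((H+B)/B) = √((2.66+10.5)/10.5) = 1.1195.
Q* ≈ 2318.122.

Q* ≈ 2,318 sacks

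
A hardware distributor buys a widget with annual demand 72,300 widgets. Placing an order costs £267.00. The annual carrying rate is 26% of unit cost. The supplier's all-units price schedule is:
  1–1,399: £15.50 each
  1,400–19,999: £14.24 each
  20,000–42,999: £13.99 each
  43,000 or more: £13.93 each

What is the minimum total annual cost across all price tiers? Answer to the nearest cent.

TC* ≈ £1,041,507.88

Holding cost per unit per year at price C is H = 0.26·C.
Candidates are each tier's EOQ (if it falls in that tier) and each price-break quantity.
Tier 1 (£15.50): EOQ = 3095.2 exceeds tier's upper bound 1399, so this tier is dominated.
EOQ at £14.24 = 3229.2 (feasible in tier 2): TC = 72,300×£14.24 + (72,300/3229.2)×267 + (3229.2/2)×0.26×£14.24 = £1,041,507.88.
EOQ at £13.99 = 3257.9 < 20000, so use break Q=20000: TC = 72,300×£13.99 + (72,300/20000.0)×267 + (20000.0/2)×0.26×£13.99 = £1,048,816.21.
EOQ at £13.93 = 3265.0 < 43000, so use break Q=43000: TC = 72,300×£13.93 + (72,300/43000.0)×267 + (43000.0/2)×0.26×£13.93 = £1,085,456.63.
Lowest total cost among the candidates is at Q = 3229.2.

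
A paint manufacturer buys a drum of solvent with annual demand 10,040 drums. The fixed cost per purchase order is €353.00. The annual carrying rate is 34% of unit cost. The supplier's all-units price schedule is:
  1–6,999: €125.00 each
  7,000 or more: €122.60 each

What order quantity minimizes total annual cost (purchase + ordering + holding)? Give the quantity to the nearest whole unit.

Q* ≈ 408 drums

Holding cost per unit per year at price C is H = 0.34·C.
For each price level, check whether its EOQ is feasible; otherwise the best quantity at that price is the breakpoint.
EOQ at €125.00 = 408.4 (feasible in tier 1): TC = 10,040×€125.00 + (10,040/408.4)×353 + (408.4/2)×0.34×€125.00 = €1,272,356.56.
EOQ at €122.60 = 412.4 < 7000, so use break Q=7000: TC = 10,040×€122.60 + (10,040/7000.0)×353 + (7000.0/2)×0.34×€122.60 = €1,377,304.30.
Lowest total cost is €1,272,356.56 at Q = 408.4.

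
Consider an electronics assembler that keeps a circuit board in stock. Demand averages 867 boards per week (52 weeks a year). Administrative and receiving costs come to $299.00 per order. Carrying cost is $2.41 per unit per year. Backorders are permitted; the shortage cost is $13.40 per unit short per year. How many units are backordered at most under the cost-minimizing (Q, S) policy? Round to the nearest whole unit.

S* ≈ 554 boards

Annual demand D = 867 × 52 = 45,084.
With planned backorders, Q* = √(2DS/H) · √((H+B)/B).
√(2DS/H) = √(2 × 45,084 × 299 / 2.41) = 3344.670.
√((H+B)/B) = √((2.41+13.4)/13.4) = 1.0862.
Q* ≈ 3633.012.
S* = Q* · H/(H+B) = 3633.012 × 2.41/15.81 ≈ 553.799.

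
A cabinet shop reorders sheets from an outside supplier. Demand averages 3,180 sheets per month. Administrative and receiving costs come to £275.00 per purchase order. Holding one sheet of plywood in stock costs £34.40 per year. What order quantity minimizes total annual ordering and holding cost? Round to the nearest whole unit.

Q* ≈ 781 sheets

Annual demand D = 3,180 × 12 = 38,160.
EOQ = √(2DS / H) = √(2 × 38,160 × 275 / 34.4).
= √(20,988,000 / 34.4) = √610,116.2791 ≈ 781.099.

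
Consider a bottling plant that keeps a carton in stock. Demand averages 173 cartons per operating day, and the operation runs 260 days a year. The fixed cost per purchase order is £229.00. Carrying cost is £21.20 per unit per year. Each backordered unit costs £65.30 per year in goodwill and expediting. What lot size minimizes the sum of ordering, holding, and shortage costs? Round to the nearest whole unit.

Q* ≈ 1,135 cartons

Annual demand D = 173 × 260 = 44,980.
With planned backorders, Q* = √(2DS/H) · √((H+B)/B).
√(2DS/H) = √(2 × 44,980 × 229 / 21.2) = 985.768.
√((H+B)/B) = √((21.2+65.3)/65.3) = 1.1509.
Q* ≈ 1134.556.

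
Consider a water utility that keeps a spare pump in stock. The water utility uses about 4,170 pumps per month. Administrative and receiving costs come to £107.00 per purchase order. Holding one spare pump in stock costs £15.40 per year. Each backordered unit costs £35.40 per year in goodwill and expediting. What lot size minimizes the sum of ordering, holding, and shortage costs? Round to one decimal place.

Annual demand D = 4,170 × 12 = 50,040.
With planned backorders, Q* = √(2DS/H) · √((H+B)/B).
√(2DS/H) = √(2 × 50,040 × 107 / 15.4) = 833.883.
√((H+B)/B) = √((15.4+35.4)/35.4) = 1.1979.
Q* ≈ 998.931.

Q* ≈ 998.9 pumps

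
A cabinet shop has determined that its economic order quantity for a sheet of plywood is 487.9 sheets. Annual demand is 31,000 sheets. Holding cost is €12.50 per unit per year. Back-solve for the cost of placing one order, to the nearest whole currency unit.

Invert the EOQ relation Q*² = 2DS/H.
From Q* = √(2DS/H): S = Q*²H / (2D) = 487.9² × 12.5 / (2 × 31,000) = 47.9932.

S ≈ €48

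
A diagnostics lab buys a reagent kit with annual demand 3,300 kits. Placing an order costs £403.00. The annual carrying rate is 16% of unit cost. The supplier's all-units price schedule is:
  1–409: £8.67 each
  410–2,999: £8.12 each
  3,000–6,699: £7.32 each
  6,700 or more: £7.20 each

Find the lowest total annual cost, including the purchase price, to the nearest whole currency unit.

TC* ≈ £26,356

Holding cost per unit per year at price C is H = 0.16·C.
Evaluate total cost at each tier's feasible EOQ or, if the EOQ is below the tier, at the tier's minimum quantity.
Tier 1 (£8.67): EOQ = 1384.7 exceeds tier's upper bound 409, so this tier is dominated.
EOQ at £8.12 = 1430.8 (feasible in tier 2): TC = 3,300×£8.12 + (3,300/1430.8)×403 + (1430.8/2)×0.16×£8.12 = £28,654.93.
EOQ at £7.32 = 1507.0 < 3000, so use break Q=3000: TC = 3,300×£7.32 + (3,300/3000.0)×403 + (3000.0/2)×0.16×£7.32 = £26,356.10.
EOQ at £7.20 = 1519.5 < 6700, so use break Q=6700: TC = 3,300×£7.20 + (3,300/6700.0)×403 + (6700.0/2)×0.16×£7.20 = £27,817.69.
Lowest total cost among the candidates is at Q = 3000.0.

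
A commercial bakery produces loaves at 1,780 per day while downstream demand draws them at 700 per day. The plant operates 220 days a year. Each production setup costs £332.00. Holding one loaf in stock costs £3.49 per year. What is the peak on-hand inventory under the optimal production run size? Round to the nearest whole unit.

Annual demand D = 700 × 220 = 154,000.
Production build-up factor (1 − d/p) = 1 − 700/1,780 = 0.6067.
Q* = √(2DS / (H(1 − d/p))) = √(2 × 154,000 × 332 / (3.49 × 0.6067)).
= √(102,256,000 / 2.1175) ≈ 6949.120.
Maximum inventory = Q*(1 − d/p) = 6949.120 × 0.6067 ≈ 4216.320.

I_max ≈ 4,216 loaves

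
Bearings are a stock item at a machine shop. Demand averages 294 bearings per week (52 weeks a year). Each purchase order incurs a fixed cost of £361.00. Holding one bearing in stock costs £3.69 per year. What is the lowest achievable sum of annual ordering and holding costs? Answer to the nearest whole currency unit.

Annual demand D = 294 × 52 = 15,288.
EOQ = √(2DS/H) = √(2 × 15,288 × 361 / 3.69) ≈ 1729.54.
At Q*, ordering cost (D/Q*)S equals holding cost (Q*/2)H, each = √(DSH/2).
Minimum total = √(2DSH) = √(2 × 15,288 × 361 × 3.69) ≈ 6382.005.

TC* ≈ £6,382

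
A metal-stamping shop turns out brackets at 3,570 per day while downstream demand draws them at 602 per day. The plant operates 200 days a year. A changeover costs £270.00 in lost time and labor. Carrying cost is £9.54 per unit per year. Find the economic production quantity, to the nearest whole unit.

Annual demand D = 602 × 200 = 120,400.
Production build-up factor (1 − d/p) = 1 − 602/3,570 = 0.8314.
Q* = √(2DS / (H(1 − d/p))) = √(2 × 120,400 × 270 / (9.54 × 0.8314)).
= √(65,016,000 / 7.9313) ≈ 2863.110.

Q* ≈ 2,863 brackets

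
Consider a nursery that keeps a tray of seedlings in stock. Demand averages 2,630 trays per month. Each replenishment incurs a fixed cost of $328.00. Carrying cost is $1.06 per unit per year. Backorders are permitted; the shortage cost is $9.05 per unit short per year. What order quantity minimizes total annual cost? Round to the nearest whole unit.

Q* ≈ 4,671 trays

Annual demand D = 2,630 × 12 = 31,560.
With planned backorders, Q* = √(2DS/H) · √((H+B)/B).
√(2DS/H) = √(2 × 31,560 × 328 / 1.06) = 4419.442.
√((H+B)/B) = √((1.06+9.05)/9.05) = 1.0569.
Q* ≈ 4671.096.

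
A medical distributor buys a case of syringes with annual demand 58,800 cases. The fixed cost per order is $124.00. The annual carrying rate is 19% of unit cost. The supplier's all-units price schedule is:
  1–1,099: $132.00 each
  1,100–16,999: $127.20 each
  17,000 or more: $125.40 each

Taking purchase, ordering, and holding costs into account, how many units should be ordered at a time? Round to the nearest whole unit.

Q* ≈ 1,100 cases

Holding cost per unit per year at price C is H = 0.19·C.
Candidates are each tier's EOQ (if it falls in that tier) and each price-break quantity.
EOQ at $132.00 = 762.5 (feasible in tier 1): TC = 58,800×$132.00 + (58,800/762.5)×124 + (762.5/2)×0.19×$132.00 = $7,780,723.98.
EOQ at $127.20 = 776.8 < 1100, so use break Q=1100: TC = 58,800×$127.20 + (58,800/1100.0)×124 + (1100.0/2)×0.19×$127.20 = $7,499,280.76.
EOQ at $125.40 = 782.3 < 17000, so use break Q=17000: TC = 58,800×$125.40 + (58,800/17000.0)×124 + (17000.0/2)×0.19×$125.40 = $7,576,469.89.
Lowest total cost is $7,499,280.76 at Q = 1100.0.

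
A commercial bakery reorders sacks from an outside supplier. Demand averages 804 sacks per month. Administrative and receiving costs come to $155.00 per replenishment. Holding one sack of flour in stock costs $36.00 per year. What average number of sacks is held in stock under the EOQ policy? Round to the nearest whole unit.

Average inventory ≈ 144 sacks

Annual demand D = 804 × 12 = 9,648.
The optimal lot size = √(2DS/H) = √(2 × 9,648 × 155 / 36) ≈ 288.24.
Average inventory = Q*/2 ≈ 288.24 / 2 = 144.118.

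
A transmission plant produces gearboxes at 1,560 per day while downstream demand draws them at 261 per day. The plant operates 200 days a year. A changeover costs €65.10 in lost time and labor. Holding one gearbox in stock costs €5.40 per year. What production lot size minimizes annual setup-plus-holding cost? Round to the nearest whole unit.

Annual demand D = 261 × 200 = 52,200.
Production build-up factor (1 − d/p) = 1 − 261/1,560 = 0.8327.
Q* = √(2DS / (H(1 − d/p))) = √(2 × 52,200 × 65.1 / (5.4 × 0.8327)).
= √(6,796,440 / 4.4965) ≈ 1229.424.

Q* ≈ 1,229 gearboxes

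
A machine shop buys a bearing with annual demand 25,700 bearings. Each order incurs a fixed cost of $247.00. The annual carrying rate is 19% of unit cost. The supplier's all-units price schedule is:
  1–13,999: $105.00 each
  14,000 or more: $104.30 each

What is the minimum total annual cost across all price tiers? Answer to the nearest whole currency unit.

TC* ≈ $2,714,415

Holding cost per unit per year at price C is H = 0.19·C.
Evaluate total cost at each tier's feasible EOQ or, if the EOQ is below the tier, at the tier's minimum quantity.
EOQ at $105.00 = 797.7 (feasible in tier 1): TC = 25,700×$105.00 + (25,700/797.7)×247 + (797.7/2)×0.19×$105.00 = $2,714,414.81.
EOQ at $104.30 = 800.4 < 14000, so use break Q=14000: TC = 25,700×$104.30 + (25,700/14000.0)×247 + (14000.0/2)×0.19×$104.30 = $2,819,682.42.
Lowest total cost among the candidates is at Q = 797.7.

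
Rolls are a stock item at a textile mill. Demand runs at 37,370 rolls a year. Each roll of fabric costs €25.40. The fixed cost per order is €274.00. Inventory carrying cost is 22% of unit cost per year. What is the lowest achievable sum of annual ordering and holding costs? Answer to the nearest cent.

Holding cost H = 0.22 × €25.40 = €5.5880 per unit per year.
The optimal lot size = √(2DS/H) = √(2 × 37,370 × 274 / 5.588) ≈ 1914.36.
At Q*, ordering cost (D/Q*)S equals holding cost (Q*/2)H, each = √(DSH/2).
Minimum total = √(2DSH) = √(2 × 37,370 × 274 × 5.588) ≈ 10697.444.

TC* ≈ €10,697.44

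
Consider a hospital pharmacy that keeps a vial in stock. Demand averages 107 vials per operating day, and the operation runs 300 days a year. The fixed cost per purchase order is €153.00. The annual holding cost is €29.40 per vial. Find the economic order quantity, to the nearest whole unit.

Annual demand D = 107 × 300 = 32,100.
EOQ = √(2DS / H) = √(2 × 32,100 × 153 / 29.4).
= √(9,822,600 / 29.4) = √334,102.0408 ≈ 578.016.

Q* ≈ 578 vials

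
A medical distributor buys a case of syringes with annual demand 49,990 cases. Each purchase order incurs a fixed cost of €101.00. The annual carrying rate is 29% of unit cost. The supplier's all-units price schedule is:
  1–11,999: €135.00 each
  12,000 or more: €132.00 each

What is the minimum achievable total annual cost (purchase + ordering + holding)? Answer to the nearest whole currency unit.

TC* ≈ €6,768,533

Holding cost per unit per year at price C is H = 0.29·C.
For each price level, check whether its EOQ is feasible; otherwise the best quantity at that price is the breakpoint.
EOQ at €135.00 = 507.9 (feasible in tier 1): TC = 49,990×€135.00 + (49,990/507.9)×101 + (507.9/2)×0.29×€135.00 = €6,768,533.06.
EOQ at €132.00 = 513.6 < 12000, so use break Q=12000: TC = 49,990×€132.00 + (49,990/12000.0)×101 + (12000.0/2)×0.29×€132.00 = €6,828,780.75.
Lowest total cost among the candidates is at Q = 507.9.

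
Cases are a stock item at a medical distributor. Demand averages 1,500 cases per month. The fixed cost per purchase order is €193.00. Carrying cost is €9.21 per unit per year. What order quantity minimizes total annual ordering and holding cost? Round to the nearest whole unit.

Annual demand D = 1,500 × 12 = 18,000.
EOQ = √(2DS / H) = √(2 × 18,000 × 193 / 9.21).
= √(6,948,000 / 9.21) = √754,397.3941 ≈ 868.561.

Q* ≈ 869 cases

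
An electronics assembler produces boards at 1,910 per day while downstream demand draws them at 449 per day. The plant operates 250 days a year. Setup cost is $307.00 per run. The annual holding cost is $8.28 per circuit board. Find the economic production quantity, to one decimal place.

Q* ≈ 3,298.8 boards

Annual demand D = 449 × 250 = 112,250.
Production build-up factor (1 − d/p) = 1 − 449/1,910 = 0.7649.
Q* = √(2DS / (H(1 − d/p))) = √(2 × 112,250 × 307 / (8.28 × 0.7649)).
= √(68,921,500 / 6.3335) ≈ 3298.783.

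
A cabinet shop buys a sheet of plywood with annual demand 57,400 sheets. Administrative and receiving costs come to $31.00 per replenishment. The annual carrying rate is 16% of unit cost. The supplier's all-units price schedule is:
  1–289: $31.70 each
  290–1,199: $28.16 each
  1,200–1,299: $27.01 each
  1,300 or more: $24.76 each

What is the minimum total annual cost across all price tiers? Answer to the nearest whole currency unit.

Holding cost per unit per year at price C is H = 0.16·C.
Evaluate total cost at each tier's feasible EOQ or, if the EOQ is below the tier, at the tier's minimum quantity.
Tier 1 ($31.70): EOQ = 837.6 exceeds tier's upper bound 289, so this tier is dominated.
EOQ at $28.16 = 888.7 (feasible in tier 2): TC = 57,400×$28.16 + (57,400/888.7)×31 + (888.7/2)×0.16×$28.16 = $1,620,388.31.
EOQ at $27.01 = 907.5 < 1200, so use break Q=1200: TC = 57,400×$27.01 + (57,400/1200.0)×31 + (1200.0/2)×0.16×$27.01 = $1,554,449.79.
EOQ at $24.76 = 947.8 < 1300, so use break Q=1300: TC = 57,400×$24.76 + (57,400/1300.0)×31 + (1300.0/2)×0.16×$24.76 = $1,425,167.81.
Lowest total cost among the candidates is at Q = 1300.0.

TC* ≈ $1,425,168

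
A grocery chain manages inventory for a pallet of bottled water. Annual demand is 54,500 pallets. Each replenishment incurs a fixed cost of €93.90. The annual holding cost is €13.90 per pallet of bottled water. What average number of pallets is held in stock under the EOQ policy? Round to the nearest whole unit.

The optimal lot size = √(2DS/H) = √(2 × 54,500 × 93.9 / 13.9) ≈ 858.10.
Average inventory = Q*/2 ≈ 858.10 / 2 = 429.051.

Average inventory ≈ 429 pallets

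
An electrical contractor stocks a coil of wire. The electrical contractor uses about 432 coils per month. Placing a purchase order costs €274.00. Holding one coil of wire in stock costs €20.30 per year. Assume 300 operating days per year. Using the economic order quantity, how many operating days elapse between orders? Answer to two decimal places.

Annual demand D = 432 × 12 = 5,184.
EOQ = √(2DS/H) = √(2 × 5,184 × 274 / 20.3) ≈ 374.09.
Cycle time = Q*/D × 300 = 374.09 / 5,184 × 300 ≈ 21.649 days.

T ≈ 21.65 days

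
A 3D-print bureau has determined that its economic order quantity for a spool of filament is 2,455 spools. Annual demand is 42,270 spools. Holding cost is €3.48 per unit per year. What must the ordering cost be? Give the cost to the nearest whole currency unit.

S ≈ €248

Invert the EOQ relation Q*² = 2DS/H.
From Q* = √(2DS/H): S = Q*²H / (2D) = 2,455² × 3.48 / (2 × 42,270) = 248.0961.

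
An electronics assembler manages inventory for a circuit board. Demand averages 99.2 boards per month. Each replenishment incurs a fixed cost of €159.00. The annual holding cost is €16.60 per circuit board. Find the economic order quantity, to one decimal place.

Q* ≈ 151.0 boards

Annual demand D = 99.2 × 12 = 1,190.4.
EOQ = √(2DS / H) = √(2 × 1,190.4 × 159 / 16.6).
= √(378,547.2 / 16.6) = √22,804.0482 ≈ 151.010.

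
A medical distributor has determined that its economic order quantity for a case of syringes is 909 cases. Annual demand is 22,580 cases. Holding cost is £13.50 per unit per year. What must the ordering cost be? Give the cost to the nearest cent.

S ≈ £247.01

Squaring Q* = √(2DS/H) gives Q*² = 2DS/H.
From Q* = √(2DS/H): S = Q*²H / (2D) = 909² × 13.5 / (2 × 22,580) = 247.0061.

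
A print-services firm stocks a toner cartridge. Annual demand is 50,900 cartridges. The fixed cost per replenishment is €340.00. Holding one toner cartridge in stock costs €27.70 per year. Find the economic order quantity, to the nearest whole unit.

Q* ≈ 1,118 cartridges

EOQ = √(2DS / H) = √(2 × 50,900 × 340 / 27.7).
= √(34,612,000 / 27.7) = √1,249,530.6859 ≈ 1117.824.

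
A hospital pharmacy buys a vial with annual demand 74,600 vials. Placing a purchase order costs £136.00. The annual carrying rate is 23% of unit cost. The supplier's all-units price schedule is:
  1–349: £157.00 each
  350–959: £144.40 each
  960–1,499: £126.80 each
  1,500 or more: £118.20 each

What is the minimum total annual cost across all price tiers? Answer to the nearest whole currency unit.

Holding cost per unit per year at price C is H = 0.23·C.
Evaluate total cost at each tier's feasible EOQ or, if the EOQ is below the tier, at the tier's minimum quantity.
Tier 1 (£157.00): EOQ = 749.6 exceeds tier's upper bound 349, so this tier is dominated.
EOQ at £144.40 = 781.6 (feasible in tier 2): TC = 74,600×£144.40 + (74,600/781.6)×136 + (781.6/2)×0.23×£144.40 = £10,798,199.80.
EOQ at £126.80 = 834.1 < 960, so use break Q=960: TC = 74,600×£126.80 + (74,600/960.0)×136 + (960.0/2)×0.23×£126.80 = £9,483,847.05.
EOQ at £118.20 = 863.9 < 1500, so use break Q=1500: TC = 74,600×£118.20 + (74,600/1500.0)×136 + (1500.0/2)×0.23×£118.20 = £8,844,873.23.
Lowest total cost among the candidates is at Q = 1500.0.

TC* ≈ £8,844,873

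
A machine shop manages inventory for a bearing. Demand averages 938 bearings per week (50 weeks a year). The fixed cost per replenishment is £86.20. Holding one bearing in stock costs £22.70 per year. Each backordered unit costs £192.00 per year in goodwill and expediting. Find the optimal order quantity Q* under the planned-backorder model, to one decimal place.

Q* ≈ 631.1 bearings

Annual demand D = 938 × 50 = 46,900.
With planned backorders, Q* = √(2DS/H) · √((H+B)/B).
√(2DS/H) = √(2 × 46,900 × 86.2 / 22.7) = 596.818.
√((H+B)/B) = √((22.7+192)/192) = 1.0575.
Q* ≈ 631.114.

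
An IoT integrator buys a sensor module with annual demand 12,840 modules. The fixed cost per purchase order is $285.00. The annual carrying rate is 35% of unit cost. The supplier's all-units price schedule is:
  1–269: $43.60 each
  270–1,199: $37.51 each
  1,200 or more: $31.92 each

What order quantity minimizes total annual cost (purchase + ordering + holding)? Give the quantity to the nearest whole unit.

Holding cost per unit per year at price C is H = 0.35·C.
Candidates are each tier's EOQ (if it falls in that tier) and each price-break quantity.
Tier 1 ($43.60): EOQ = 692.5 exceeds tier's upper bound 269, so this tier is dominated.
EOQ at $37.51 = 746.6 (feasible in tier 2): TC = 12,840×$37.51 + (12,840/746.6)×285 + (746.6/2)×0.35×$37.51 = $491,430.69.
EOQ at $31.92 = 809.4 < 1200, so use break Q=1200: TC = 12,840×$31.92 + (12,840/1200.0)×285 + (1200.0/2)×0.35×$31.92 = $419,605.50.
Lowest total cost is $419,605.50 at Q = 1200.0.

Q* ≈ 1,200 modules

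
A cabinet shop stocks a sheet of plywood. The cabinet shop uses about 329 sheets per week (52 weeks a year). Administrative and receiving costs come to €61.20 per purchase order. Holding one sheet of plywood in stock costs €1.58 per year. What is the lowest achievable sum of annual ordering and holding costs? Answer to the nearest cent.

Annual demand D = 329 × 52 = 17,108.
The optimal lot size = √(2DS/H) = √(2 × 17,108 × 61.2 / 1.58) ≈ 1151.23.
At the optimum the two cost components are equal, so total cost = 2·(Q*/2)H = Q*·H.
Minimum total = √(2DSH) = √(2 × 17,108 × 61.2 × 1.58) ≈ 1818.942.

TC* ≈ €1,818.94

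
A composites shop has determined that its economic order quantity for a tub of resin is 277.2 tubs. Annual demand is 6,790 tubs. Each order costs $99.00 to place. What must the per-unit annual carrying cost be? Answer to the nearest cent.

H ≈ $17.50

Squaring Q* = √(2DS/H) gives Q*² = 2DS/H.
From Q* = √(2DS/H): H = 2DS / Q*² = 2 × 6,790 × 99 / 277.2² = 17.4964.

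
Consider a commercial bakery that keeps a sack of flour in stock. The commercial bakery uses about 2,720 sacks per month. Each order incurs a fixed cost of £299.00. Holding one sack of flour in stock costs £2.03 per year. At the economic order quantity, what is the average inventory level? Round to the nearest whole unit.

Average inventory ≈ 1,550 sacks

Annual demand D = 2,720 × 12 = 32,640.
Q* = √(2DS/H) = √(2 × 32,640 × 299 / 2.03) ≈ 3100.83.
Average inventory = Q*/2 ≈ 3100.83 / 2 = 1550.414.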